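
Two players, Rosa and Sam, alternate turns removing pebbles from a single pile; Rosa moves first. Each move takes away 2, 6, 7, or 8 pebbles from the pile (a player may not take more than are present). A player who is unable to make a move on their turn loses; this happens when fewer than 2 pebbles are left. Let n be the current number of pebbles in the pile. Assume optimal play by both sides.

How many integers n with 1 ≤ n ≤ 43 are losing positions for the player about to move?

Positions with no move are L. A position that does have a move is losing for the player to move precisely when every available move leads to a winning position for the opponent. Fill in the labels:
n=0: no move → L
n=1: no move → L
n=2: reaches L-position 0 → W
n=3: reaches L-position 1 → W
n=4: only reaches 2(W), which is W → L
n=5: only reaches 3(W), which is W → L
n=6: reaches L-position 4 → W
n=7: reaches L-position 5 → W
n=8: reaches L-position 1 → W
n=9: reaches L-position 1 → W
n=10: reaches L-position 4 → W
n=11: reaches L-position 5 → W
n=12: reaches L-position 5 → W
n=13: reaches L-position 5 → W
n=14: only reaches 12(W), 8(W), 7(W), 6(W), all W → L
n=15: only reaches 13(W), 9(W), 8(W), 7(W), all W → L
n=16: reaches L-position 14 → W
n=17: reaches L-position 15 → W
n=18: only reaches 16(W), 12(W), 11(W), 10(W), all W → L
n=19: only reaches 17(W), 13(W), 12(W), 11(W), all W → L
n=20: reaches L-position 18 → W
n=21: reaches L-position 19 → W
n=22: reaches L-position 15 → W
n=23: reaches L-position 15 → W
n=24: reaches L-position 18 → W
n=25: reaches L-position 19 → W
n=26: reaches L-position 19 → W
n=27: reaches L-position 19 → W
n=28: only reaches 26(W), 22(W), 21(W), 20(W), all W → L
n=29: only reaches 27(W), 23(W), 22(W), 21(W), all W → L
n=30: reaches L-position 28 → W
n=31: reaches L-position 29 → W
n=32: only reaches 30(W), 26(W), 25(W), 24(W), all W → L
n=33: only reaches 31(W), 27(W), 26(W), 25(W), all W → L
n=34: reaches L-position 32 → W
n=35: reaches L-position 33 → W
n=36: reaches L-position 29 → W
n=37: reaches L-position 29 → W
n=38: reaches L-position 32 → W
n=39: reaches L-position 33 → W
n=40: reaches L-position 33 → W
n=41: reaches L-position 33 → W
n=42: only reaches 40(W), 36(W), 35(W), 34(W), all W → L
n=43: only reaches 41(W), 37(W), 36(W), 35(W), all W → L
L entries with 1 ≤ n ≤ 43 (n=0 is outside the asked range and is not counted): n = 1, 4, 5, 14, 15, 18, 19, 28, 29, 32, 33, 42, 43; that makes 13.

13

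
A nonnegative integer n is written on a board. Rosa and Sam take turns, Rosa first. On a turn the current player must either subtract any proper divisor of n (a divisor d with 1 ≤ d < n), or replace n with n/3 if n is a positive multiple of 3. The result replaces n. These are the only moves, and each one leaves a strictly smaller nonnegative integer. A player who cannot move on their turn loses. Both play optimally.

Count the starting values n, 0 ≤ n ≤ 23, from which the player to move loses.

Work bottom-up. With no move the player to move loses. Otherwise the position is W if at least one move leads to an L position for the opponent, and L if every move leads to a W.
n=0: no move → L
n=1: no move → L
n=2: →1(L), so W
n=3: →1(L), so W
n=4: →2(W), 3(W) — all W, so L
n=5: →4(L), so W
n=6: →4(L), so W
n=7: →6(W) only, which is W, so L
n=8: →4(L), so W
n=9: →3(W), 6(W), 8(W) — all W, so L
n=10: →9(L), so W
n=11: →10(W) only, which is W, so L
n=12: →4(L), so W
n=13: →12(W) only, which is W, so L
n=14: →7(L), so W
n=15: →5(W), 10(W), 12(W), 14(W) — all W, so L
n=16: →15(L), so W
n=17: →16(W) only, which is W, so L
n=18: →9(L), so W
n=19: →18(W) only, which is W, so L
n=20: →15(L), so W
n=21: →7(L), so W
n=22: →11(L), so W
n=23: →22(W) only, which is W, so L
L entries with 0 ≤ n ≤ 23: n = 0, 1, 4, 7, 9, 11, 13, 15, 17, 19, 23; that makes 11.

11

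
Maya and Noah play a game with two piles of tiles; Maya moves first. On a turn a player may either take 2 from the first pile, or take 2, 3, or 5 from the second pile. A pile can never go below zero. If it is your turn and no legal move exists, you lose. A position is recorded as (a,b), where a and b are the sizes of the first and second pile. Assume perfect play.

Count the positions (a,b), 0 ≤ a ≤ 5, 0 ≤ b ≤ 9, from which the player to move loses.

22

Label each position W (a win for the player to move) or L (a loss). A position with no legal move is L; any other position is W exactly when some move reaches an L, and L when every move reaches a W.
Every move lowers a or b (never raises either), so fill the grid row by row in increasing a, and left to right within a row: each cell's successors are then already labelled.
      b=0  b=1  b=2  b=3  b=4  b=5  b=6  b=7  b=8  b=9
a=0:    L    L    W    W    W    W    W    L    L    W
a=1:    L    L    W    W    W    W    W    L    L    W
a=2:    W    W    L    L    W    W    W    W    W    L
a=3:    W    W    L    L    W    W    W    W    W    L
a=4:    L    L    W    W    W    W    W    L    L    W
a=5:    L    L    W    W    W    W    W    L    L    W
Cells with no legal move (terminal, hence L): (0,0), (0,1), (1,0), (1,1).
The remaining L cells, each justified by listing all of its moves:
(0,7): →(0,5)(W), (0,4)(W), (0,2)(W) — all W, so L
(0,8): →(0,6)(W), (0,5)(W), (0,3)(W) — all W, so L
(1,7): →(1,5)(W), (1,4)(W), (1,2)(W) — all W, so L
(1,8): →(1,6)(W), (1,5)(W), (1,3)(W) — all W, so L
(2,2): →(0,2)(W), (2,0)(W) — all W, so L
(2,3): →(0,3)(W), (2,1)(W), (2,0)(W) — all W, so L
(2,9): →(0,9)(W), (2,7)(W), (2,6)(W), (2,4)(W) — all W, so L
(3,2): →(1,2)(W), (3,0)(W) — all W, so L
(3,3): →(1,3)(W), (3,1)(W), (3,0)(W) — all W, so L
(3,9): →(1,9)(W), (3,7)(W), (3,6)(W), (3,4)(W) — all W, so L
(4,0): →(2,0)(W) only, which is W, so L
(4,1): →(2,1)(W) only, which is W, so L
(4,7): →(2,7)(W), (4,5)(W), (4,4)(W), (4,2)(W) — all W, so L
(4,8): →(2,8)(W), (4,6)(W), (4,5)(W), (4,3)(W) — all W, so L
(5,0): →(3,0)(W) only, which is W, so L
(5,1): →(3,1)(W) only, which is W, so L
(5,7): →(3,7)(W), (5,5)(W), (5,4)(W), (5,2)(W) — all W, so L
(5,8): →(3,8)(W), (5,6)(W), (5,5)(W), (5,3)(W) — all W, so L
Every other cell has at least one move into one of the L cells above, so it is W.
L cells per row: a=0: 4, a=1: 4, a=2: 3, a=3: 3, a=4: 4, a=5: 4; total 22.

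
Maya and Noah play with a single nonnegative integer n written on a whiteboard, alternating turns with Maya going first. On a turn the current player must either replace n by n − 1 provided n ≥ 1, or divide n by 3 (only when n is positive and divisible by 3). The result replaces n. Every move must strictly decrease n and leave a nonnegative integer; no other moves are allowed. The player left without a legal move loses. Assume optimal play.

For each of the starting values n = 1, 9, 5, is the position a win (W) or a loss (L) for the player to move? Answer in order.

Work bottom-up. With no move the player to move loses. Otherwise the position is W if at least one move leads to an L position for the opponent, and L if every move leads to a W.
n=0: no move → L
n=1: W (go to 0, an L position)
n=2: L (sole option 1(W) is W)
n=3: W (go to 2, an L position)
n=4: L (sole option 3(W) is W)
n=5: W (go to 4, an L position)
n=6: W (go to 2, an L position)
n=7: L (sole option 6(W) is W)
n=8: W (go to 7, an L position)
n=9: L (options 3(W), 8(W) are all W)

1: W, 9: L, 5: W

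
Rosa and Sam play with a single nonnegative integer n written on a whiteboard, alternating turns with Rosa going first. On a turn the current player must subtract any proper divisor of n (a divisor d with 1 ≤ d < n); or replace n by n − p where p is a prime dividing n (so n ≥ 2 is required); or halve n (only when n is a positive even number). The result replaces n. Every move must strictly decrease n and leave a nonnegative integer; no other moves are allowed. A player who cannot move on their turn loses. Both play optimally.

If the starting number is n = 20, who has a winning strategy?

Sam wins.

Work bottom-up. With no move the player to move loses. Otherwise the position is W if at least one move leads to an L position for the opponent, and L if every move leads to a W.
n=0: no move → L
n=1: no move → L
n=2: reaches L-position 0 → W
n=3: reaches L-position 0 → W
n=4: only reaches 2(W), 3(W), all W → L
n=5: reaches L-position 0 → W
n=6: reaches L-position 4 → W
n=7: reaches L-position 0 → W
n=8: reaches L-position 4 → W
n=9: only reaches 6(W), 8(W), all W → L
n=10: reaches L-position 9 → W
n=11: reaches L-position 0 → W
n=12: reaches L-position 9 → W
n=13: reaches L-position 0 → W
n=14: only reaches 7(W), 12(W), 13(W), all W → L
n=15: reaches L-position 14 → W
n=16: reaches L-position 14 → W
n=17: reaches L-position 0 → W
n=18: reaches L-position 9 → W
n=19: reaches L-position 0 → W
n=20: only reaches 10(W), 15(W), 16(W), 18(W), 19(W), all W → L
The starting position 20 is L: whatever Rosa does, the opponent receives a W position.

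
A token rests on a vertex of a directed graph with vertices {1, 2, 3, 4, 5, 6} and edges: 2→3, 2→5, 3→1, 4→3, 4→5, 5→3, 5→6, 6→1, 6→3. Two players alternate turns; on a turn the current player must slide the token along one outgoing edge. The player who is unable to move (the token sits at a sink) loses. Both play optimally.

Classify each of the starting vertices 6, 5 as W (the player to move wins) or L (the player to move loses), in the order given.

Work bottom-up. With no move the player to move loses. Otherwise the position is W if at least one move leads to an L position for the opponent, and L if every move leads to a W.
Every edge goes from a vertex to one that appears earlier in the order 1, 3, 6, 5, 2, 4, so processing vertices in that order labels each vertex after all of its successors.
1: no outgoing edge → L
3: can move to 1, which is L ⇒ W
6: can move to 1, which is L ⇒ W
5: moves to 6(W), 3(W); every one is W ⇒ L
2: can move to 5, which is L ⇒ W
4: can move to 5, which is L ⇒ W

6: W, 5: L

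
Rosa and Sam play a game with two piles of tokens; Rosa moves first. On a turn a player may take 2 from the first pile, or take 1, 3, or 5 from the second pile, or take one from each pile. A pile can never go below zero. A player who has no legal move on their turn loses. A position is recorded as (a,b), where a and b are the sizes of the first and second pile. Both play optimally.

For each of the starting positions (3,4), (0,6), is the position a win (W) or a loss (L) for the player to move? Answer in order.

Work bottom-up. With no move the player to move loses. Otherwise the position is W if at least one move leads to an L position for the opponent, and L if every move leads to a W.
No move ever increases a pile, so every position that can arise here has a ≤ 3 and b ≤ 6; it is enough to label the cells with 0 ≤ a ≤ 3 and 0 ≤ b ≤ 6.
Every move lowers a or b (never raises either), so fill the grid row by row in increasing a, and left to right within a row: each cell's successors are then already labelled.
      b=0  b=1  b=2  b=3  b=4  b=5  b=6
a=0:    L    W    L    W    L    W    L
a=1:    L    W    L    W    L    W    L
a=2:    W    W    W    W    W    W    W
a=3:    W    L    W    L    W    L    W
Cells with no legal move (terminal, hence L): (0,0), (1,0).
The remaining L cells, each justified by listing all of its moves:
(0,2): only reaches (0,1)(W), which is W → L
(0,4): only reaches (0,3)(W), (0,1)(W), all W → L
(0,6): only reaches (0,5)(W), (0,3)(W), (0,1)(W), all W → L
(1,2): only reaches (1,1)(W), (0,1)(W), all W → L
(1,4): only reaches (1,3)(W), (1,1)(W), (0,3)(W), all W → L
(1,6): only reaches (1,5)(W), (1,3)(W), (1,1)(W), (0,5)(W), all W → L
(3,1): only reaches (1,1)(W), (3,0)(W), (2,0)(W), all W → L
(3,3): only reaches (1,3)(W), (3,2)(W), (3,0)(W), (2,2)(W), all W → L
(3,5): only reaches (1,5)(W), (3,4)(W), (3,2)(W), (3,0)(W), (2,4)(W), all W → L
Every other cell has at least one move into one of the L cells above, so it is W.
(3,4): the move to (1,4) reaches an L cell, so W
(0,6): one of the L cells justified above, so L

(3,4): W, (0,6): L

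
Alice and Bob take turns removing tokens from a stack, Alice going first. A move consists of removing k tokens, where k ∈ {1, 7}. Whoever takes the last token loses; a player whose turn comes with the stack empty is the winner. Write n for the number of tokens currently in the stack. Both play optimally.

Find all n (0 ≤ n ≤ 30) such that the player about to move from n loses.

1, 3, 5, 7, 9, 11, 13, 15, 17, 19, 21, 23, 25, 27, 29

Label each position W (a win for the player to move) or L (a loss). A position with no legal move is W; any other position is W exactly when some move reaches an L, and L when every move reaches a W.
n=0: no move; the opponent has just taken the last token and therefore loses → W
n=1: →0(W) only, which is W, so L
n=2: →1(L), so W
n=3: →2(W) only, which is W, so L
n=4: →3(L), so W
n=5: →4(W) only, which is W, so L
n=6: →5(L), so W
n=7: →6(W), 0(W) — all W, so L
n=8: →7(L), so W
n=9: →8(W), 2(W) — all W, so L
n=10: →9(L), so W
n=11: →10(W), 4(W) — all W, so L
n=12: →11(L), so W
n=13: →12(W), 6(W) — all W, so L
n=14: →13(L), so W
n=15: →14(W), 8(W) — all W, so L
n=16: →15(L), so W
n=17: →16(W), 10(W) — all W, so L
n=18: →17(L), so W
n=19: →18(W), 12(W) — all W, so L
n=20: →19(L), so W
n=21: →20(W), 14(W) — all W, so L
n=22: →21(L), so W
n=23: →22(W), 16(W) — all W, so L
n=24: →23(L), so W
n=25: →24(W), 18(W) — all W, so L
n=26: →25(L), so W
n=27: →26(W), 20(W) — all W, so L
n=28: →27(L), so W
n=29: →28(W), 22(W) — all W, so L
n=30: →29(L), so W
The losing starting values of n are exactly the entries labelled L in this table (15 of them).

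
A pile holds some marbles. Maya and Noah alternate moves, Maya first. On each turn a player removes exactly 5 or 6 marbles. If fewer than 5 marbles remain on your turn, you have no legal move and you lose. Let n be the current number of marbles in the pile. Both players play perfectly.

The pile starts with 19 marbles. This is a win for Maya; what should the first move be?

Remove 5, leaving 14.

Use the standard recursion: the mover loses at a terminal position; elsewhere, the mover wins exactly when some move hands the opponent an L position.
n=0: no move → L
n=1: no move → L
n=2: no move → L
n=3: no move → L
n=4: no move → L
n=5: reaches L-position 0 → W
n=6: reaches L-position 1 → W
n=7: reaches L-position 2 → W
n=8: reaches L-position 3 → W
n=9: reaches L-position 4 → W
n=10: reaches L-position 4 → W
n=11: only reaches 6(W), 5(W), all W → L
n=12: only reaches 7(W), 6(W), all W → L
n=13: only reaches 8(W), 7(W), all W → L
n=14: only reaches 9(W), 8(W), all W → L
n=15: only reaches 10(W), 9(W), all W → L
n=16: reaches L-position 11 → W
n=17: reaches L-position 12 → W
n=18: reaches L-position 13 → W
n=19: reaches L-position 14 → W
From 19, the L positions reachable in one move are: 14, 13. Any move reaching one of these is winning.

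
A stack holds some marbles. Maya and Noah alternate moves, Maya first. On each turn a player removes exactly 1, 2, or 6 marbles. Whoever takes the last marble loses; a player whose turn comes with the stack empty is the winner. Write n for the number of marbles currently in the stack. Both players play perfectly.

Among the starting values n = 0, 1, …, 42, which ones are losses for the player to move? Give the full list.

1, 4, 8, 11, 15, 18, 22, 25, 29, 32, 36, 39

Work bottom-up. With no move the player to move wins. Otherwise the position is W if at least one move leads to an L position for the opponent, and L if every move leads to a W.
n=0: no move; the opponent has just taken the last marble and therefore loses → W
n=1: only reaches 0(W), which is W → L
n=2: reaches L-position 1 → W
n=3: reaches L-position 1 → W
n=4: only reaches 3(W), 2(W), all W → L
n=5: reaches L-position 4 → W
n=6: reaches L-position 4 → W
n=7: reaches L-position 1 → W
n=8: only reaches 7(W), 6(W), 2(W), all W → L
n=9: reaches L-position 8 → W
n=10: reaches L-position 8 → W
n=11: only reaches 10(W), 9(W), 5(W), all W → L
n=12: reaches L-position 11 → W
n=13: reaches L-position 11 → W
n=14: reaches L-position 8 → W
n=15: only reaches 14(W), 13(W), 9(W), all W → L
n=16: reaches L-position 15 → W
n=17: reaches L-position 15 → W
n=18: only reaches 17(W), 16(W), 12(W), all W → L
n=19: reaches L-position 18 → W
n=20: reaches L-position 18 → W
n=21: reaches L-position 15 → W
n=22: only reaches 21(W), 20(W), 16(W), all W → L
n=23: reaches L-position 22 → W
n=24: reaches L-position 22 → W
n=25: only reaches 24(W), 23(W), 19(W), all W → L
n=26: reaches L-position 25 → W
n=27: reaches L-position 25 → W
n=28: reaches L-position 22 → W
n=29: only reaches 28(W), 27(W), 23(W), all W → L
n=30: reaches L-position 29 → W
n=31: reaches L-position 29 → W
n=32: only reaches 31(W), 30(W), 26(W), all W → L
n=33: reaches L-position 32 → W
n=34: reaches L-position 32 → W
n=35: reaches L-position 29 → W
n=36: only reaches 35(W), 34(W), 30(W), all W → L
n=37: reaches L-position 36 → W
n=38: reaches L-position 36 → W
n=39: only reaches 38(W), 37(W), 33(W), all W → L
n=40: reaches L-position 39 → W
n=41: reaches L-position 39 → W
n=42: reaches L-position 36 → W
The losing starting values of n are exactly the entries labelled L in this table (12 of them).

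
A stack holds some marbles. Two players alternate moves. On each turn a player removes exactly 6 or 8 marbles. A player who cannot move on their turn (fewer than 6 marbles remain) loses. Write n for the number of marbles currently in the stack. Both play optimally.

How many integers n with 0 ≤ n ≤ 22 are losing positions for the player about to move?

12

Compute win/loss labels from the base case upward. A position with no move is L. Any other position is W if it can reach an L in one move, else L.
n=0: no move → L
n=1: no move → L
n=2: no move → L
n=3: no move → L
n=4: no move → L
n=5: no move → L
n=6: →0(L), so W
n=7: →1(L), so W
n=8: →2(L), so W
n=9: →3(L), so W
n=10: →4(L), so W
n=11: →5(L), so W
n=12: →4(L), so W
n=13: →5(L), so W
n=14: →8(W), 6(W) — all W, so L
n=15: →9(W), 7(W) — all W, so L
n=16: →10(W), 8(W) — all W, so L
n=17: →11(W), 9(W) — all W, so L
n=18: →12(W), 10(W) — all W, so L
n=19: →13(W), 11(W) — all W, so L
n=20: →14(L), so W
n=21: →15(L), so W
n=22: →16(L), so W
L entries with 0 ≤ n ≤ 22: n = 0, 1, 2, 3, 4, 5, 14, 15, 16, 17, 18, 19; that makes 12.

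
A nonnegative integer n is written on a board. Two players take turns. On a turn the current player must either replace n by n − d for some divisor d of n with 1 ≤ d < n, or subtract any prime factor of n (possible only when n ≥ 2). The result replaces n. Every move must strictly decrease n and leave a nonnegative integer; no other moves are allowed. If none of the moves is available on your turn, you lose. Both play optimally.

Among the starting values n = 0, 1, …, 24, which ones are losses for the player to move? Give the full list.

0, 1, 4, 9, 14, 20

Compute win/loss labels from the base case upward. A position with no move is L. Any other position is W if it can reach an L in one move, else L.
n=0: no move → L
n=1: no move → L
n=2: →0(L), so W
n=3: →0(L), so W
n=4: →2(W), 3(W) — all W, so L
n=5: →0(L), so W
n=6: →4(L), so W
n=7: →0(L), so W
n=8: →4(L), so W
n=9: →6(W), 8(W) — all W, so L
n=10: →9(L), so W
n=11: →0(L), so W
n=12: →9(L), so W
n=13: →0(L), so W
n=14: →7(W), 12(W), 13(W) — all W, so L
n=15: →14(L), so W
n=16: →14(L), so W
n=17: →0(L), so W
n=18: →9(L), so W
n=19: →0(L), so W
n=20: →10(W), 15(W), 16(W), 18(W), 19(W) — all W, so L
n=21: →14(L), so W
n=22: →20(L), so W
n=23: →0(L), so W
n=24: →20(L), so W
The losing starting values of n are exactly the entries labelled L in this table (6 of them).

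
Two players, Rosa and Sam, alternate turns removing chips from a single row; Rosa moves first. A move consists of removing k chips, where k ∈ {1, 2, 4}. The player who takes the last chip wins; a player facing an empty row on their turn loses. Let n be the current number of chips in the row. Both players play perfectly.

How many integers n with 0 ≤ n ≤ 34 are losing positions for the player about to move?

12

Build the W/L table. Terminal = L. A non-terminal position is W if it has a move to some L; otherwise it is L.
n=0: no move → L
n=1: W (go to 0, an L position)
n=2: W (go to 0, an L position)
n=3: L (options 2(W), 1(W) are all W)
n=4: W (go to 3, an L position)
n=5: W (go to 3, an L position)
n=6: L (options 5(W), 4(W), 2(W) are all W)
n=7: W (go to 6, an L position)
n=8: W (go to 6, an L position)
n=9: L (options 8(W), 7(W), 5(W) are all W)
n=10: W (go to 9, an L position)
n=11: W (go to 9, an L position)
n=12: L (options 11(W), 10(W), 8(W) are all W)
n=13: W (go to 12, an L position)
n=14: W (go to 12, an L position)
n=15: L (options 14(W), 13(W), 11(W) are all W)
n=16: W (go to 15, an L position)
n=17: W (go to 15, an L position)
n=18: L (options 17(W), 16(W), 14(W) are all W)
n=19: W (go to 18, an L position)
n=20: W (go to 18, an L position)
n=21: L (options 20(W), 19(W), 17(W) are all W)
n=22: W (go to 21, an L position)
n=23: W (go to 21, an L position)
n=24: L (options 23(W), 22(W), 20(W) are all W)
n=25: W (go to 24, an L position)
n=26: W (go to 24, an L position)
n=27: L (options 26(W), 25(W), 23(W) are all W)
n=28: W (go to 27, an L position)
n=29: W (go to 27, an L position)
n=30: L (options 29(W), 28(W), 26(W) are all W)
n=31: W (go to 30, an L position)
n=32: W (go to 30, an L position)
n=33: L (options 32(W), 31(W), 29(W) are all W)
n=34: W (go to 33, an L position)
L entries with 0 ≤ n ≤ 34: n = 0, 3, 6, 9, 12, 15, 18, 21, 24, 27, 30, 33; that makes 12.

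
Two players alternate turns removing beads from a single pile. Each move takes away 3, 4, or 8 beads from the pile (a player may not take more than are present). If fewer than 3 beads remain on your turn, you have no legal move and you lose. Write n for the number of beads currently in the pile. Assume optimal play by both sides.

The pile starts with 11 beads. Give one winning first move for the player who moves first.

Remove 4, leaving 7.

Classify positions by backward induction: terminal positions (no move available) are L. From any other position, the mover wins iff some move reaches an L.
n=0: no move → L
n=1: no move → L
n=2: no move → L
n=3: reaches L-position 0 → W
n=4: reaches L-position 1 → W
n=5: reaches L-position 2 → W
n=6: reaches L-position 2 → W
n=7: only reaches 4(W), 3(W), all W → L
n=8: reaches L-position 0 → W
n=9: reaches L-position 1 → W
n=10: reaches L-position 7 → W
n=11: reaches L-position 7 → W
From 11, the L positions reachable in one move are: 7.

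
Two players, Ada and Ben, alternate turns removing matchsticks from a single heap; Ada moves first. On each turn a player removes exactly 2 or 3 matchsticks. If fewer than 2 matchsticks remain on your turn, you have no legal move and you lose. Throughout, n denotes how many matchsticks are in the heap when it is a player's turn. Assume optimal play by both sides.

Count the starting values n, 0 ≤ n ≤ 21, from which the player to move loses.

10

Label each position W (a win for the player to move) or L (a loss). A position with no legal move is L; any other position is W exactly when some move reaches an L, and L when every move reaches a W.
n=0: no move → L
n=1: no move → L
n=2: can move to 0, which is L ⇒ W
n=3: can move to 1, which is L ⇒ W
n=4: can move to 1, which is L ⇒ W
n=5: moves to 3(W), 2(W); every one is W ⇒ L
n=6: moves to 4(W), 3(W); every one is W ⇒ L
n=7: can move to 5, which is L ⇒ W
n=8: can move to 6, which is L ⇒ W
n=9: can move to 6, which is L ⇒ W
n=10: moves to 8(W), 7(W); every one is W ⇒ L
n=11: moves to 9(W), 8(W); every one is W ⇒ L
n=12: can move to 10, which is L ⇒ W
n=13: can move to 11, which is L ⇒ W
n=14: can move to 11, which is L ⇒ W
n=15: moves to 13(W), 12(W); every one is W ⇒ L
n=16: moves to 14(W), 13(W); every one is W ⇒ L
n=17: can move to 15, which is L ⇒ W
n=18: can move to 16, which is L ⇒ W
n=19: can move to 16, which is L ⇒ W
n=20: moves to 18(W), 17(W); every one is W ⇒ L
n=21: moves to 19(W), 18(W); every one is W ⇒ L
L entries with 0 ≤ n ≤ 21: n = 0, 1, 5, 6, 10, 11, 15, 16, 20, 21; that makes 10.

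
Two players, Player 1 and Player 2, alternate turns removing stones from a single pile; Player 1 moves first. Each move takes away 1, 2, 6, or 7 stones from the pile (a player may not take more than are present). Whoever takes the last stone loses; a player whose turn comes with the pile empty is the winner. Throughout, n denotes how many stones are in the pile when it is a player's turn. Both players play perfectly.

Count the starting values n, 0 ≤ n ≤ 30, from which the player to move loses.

Build the W/L table. Terminal = W. A non-terminal position is W if it has a move to some L; otherwise it is L.
n=0: no move; the opponent has just taken the last stone and therefore loses → W
n=1: the only move is to 0(W), a W ⇒ L
n=2: can move to 1, which is L ⇒ W
n=3: can move to 1, which is L ⇒ W
n=4: moves to 3(W), 2(W); every one is W ⇒ L
n=5: can move to 4, which is L ⇒ W
n=6: can move to 4, which is L ⇒ W
n=7: can move to 1, which is L ⇒ W
n=8: can move to 1, which is L ⇒ W
n=9: moves to 8(W), 7(W), 3(W), 2(W); every one is W ⇒ L
n=10: can move to 9, which is L ⇒ W
n=11: can move to 9, which is L ⇒ W
n=12: moves to 11(W), 10(W), 6(W), 5(W); every one is W ⇒ L
n=13: can move to 12, which is L ⇒ W
n=14: can move to 12, which is L ⇒ W
n=15: can move to 9, which is L ⇒ W
n=16: can move to 9, which is L ⇒ W
n=17: moves to 16(W), 15(W), 11(W), 10(W); every one is W ⇒ L
n=18: can move to 17, which is L ⇒ W
n=19: can move to 17, which is L ⇒ W
n=20: moves to 19(W), 18(W), 14(W), 13(W); every one is W ⇒ L
n=21: can move to 20, which is L ⇒ W
n=22: can move to 20, which is L ⇒ W
n=23: can move to 17, which is L ⇒ W
n=24: can move to 17, which is L ⇒ W
n=25: moves to 24(W), 23(W), 19(W), 18(W); every one is W ⇒ L
n=26: can move to 25, which is L ⇒ W
n=27: can move to 25, which is L ⇒ W
n=28: moves to 27(W), 26(W), 22(W), 21(W); every one is W ⇒ L
n=29: can move to 28, which is L ⇒ W
n=30: can move to 28, which is L ⇒ W
L entries with 0 ≤ n ≤ 30: n = 1, 4, 9, 12, 17, 20, 25, 28; that makes 8.

8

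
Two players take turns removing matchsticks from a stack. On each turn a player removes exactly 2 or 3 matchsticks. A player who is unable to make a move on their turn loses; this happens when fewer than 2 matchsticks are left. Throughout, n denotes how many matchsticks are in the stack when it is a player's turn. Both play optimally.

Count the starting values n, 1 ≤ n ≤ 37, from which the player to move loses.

15

Work bottom-up. With no move the player to move loses. Otherwise the position is W if at least one move leads to an L position for the opponent, and L if every move leads to a W.
n=0: no move → L
n=1: no move → L
n=2: →0(L), so W
n=3: →1(L), so W
n=4: →1(L), so W
n=5: →3(W), 2(W) — all W, so L
n=6: →4(W), 3(W) — all W, so L
n=7: →5(L), so W
n=8: →6(L), so W
n=9: →6(L), so W
n=10: →8(W), 7(W) — all W, so L
n=11: →9(W), 8(W) — all W, so L
n=12: →10(L), so W
n=13: →11(L), so W
n=14: →11(L), so W
n=15: →13(W), 12(W) — all W, so L
n=16: →14(W), 13(W) — all W, so L
n=17: →15(L), so W
n=18: →16(L), so W
n=19: →16(L), so W
n=20: →18(W), 17(W) — all W, so L
n=21: →19(W), 18(W) — all W, so L
n=22: →20(L), so W
n=23: →21(L), so W
n=24: →21(L), so W
n=25: →23(W), 22(W) — all W, so L
n=26: →24(W), 23(W) — all W, so L
n=27: →25(L), so W
n=28: →26(L), so W
n=29: →26(L), so W
n=30: →28(W), 27(W) — all W, so L
n=31: →29(W), 28(W) — all W, so L
n=32: →30(L), so W
n=33: →31(L), so W
n=34: →31(L), so W
n=35: →33(W), 32(W) — all W, so L
n=36: →34(W), 33(W) — all W, so L
n=37: →35(L), so W
L entries with 1 ≤ n ≤ 37 (n=0 is outside the asked range and is not counted): n = 1, 5, 6, 10, 11, 15, 16, 20, 21, 25, 26, 30, 31, 35, 36; that makes 15.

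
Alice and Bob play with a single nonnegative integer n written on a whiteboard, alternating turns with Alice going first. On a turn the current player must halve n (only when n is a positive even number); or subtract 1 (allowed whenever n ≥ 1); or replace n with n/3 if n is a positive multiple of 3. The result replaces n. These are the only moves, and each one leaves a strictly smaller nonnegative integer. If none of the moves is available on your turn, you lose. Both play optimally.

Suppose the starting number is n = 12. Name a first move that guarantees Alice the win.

Positions with no move are L. A position that does have a move is losing for the player to move precisely when every available move leads to a winning position for the opponent. Fill in the labels:
n=0: no move → L
n=1: reaches L-position 0 → W
n=2: only reaches 1(W), which is W → L
n=3: reaches L-position 2 → W
n=4: reaches L-position 2 → W
n=5: only reaches 4(W), which is W → L
n=6: reaches L-position 2 → W
n=7: only reaches 6(W), which is W → L
n=8: reaches L-position 7 → W
n=9: only reaches 3(W), 8(W), all W → L
n=10: reaches L-position 5 → W
n=11: only reaches 10(W), which is W → L
n=12: reaches L-position 11 → W
From 12, the L positions reachable in one move are: 11.

Move to 11.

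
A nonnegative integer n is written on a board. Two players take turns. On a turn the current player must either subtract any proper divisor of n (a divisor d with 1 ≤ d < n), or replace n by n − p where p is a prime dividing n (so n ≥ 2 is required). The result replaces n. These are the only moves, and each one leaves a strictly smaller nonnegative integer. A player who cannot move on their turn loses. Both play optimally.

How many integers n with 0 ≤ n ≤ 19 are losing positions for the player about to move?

Positions with no move are L. A position that does have a move is losing for the player to move precisely when every available move leads to a winning position for the opponent. Fill in the labels:
n=0: no move → L
n=1: no move → L
n=2: →0(L), so W
n=3: →0(L), so W
n=4: →2(W), 3(W) — all W, so L
n=5: →0(L), so W
n=6: →4(L), so W
n=7: →0(L), so W
n=8: →4(L), so W
n=9: →6(W), 8(W) — all W, so L
n=10: →9(L), so W
n=11: →0(L), so W
n=12: →9(L), so W
n=13: →0(L), so W
n=14: →7(W), 12(W), 13(W) — all W, so L
n=15: →14(L), so W
n=16: →14(L), so W
n=17: →0(L), so W
n=18: →9(L), so W
n=19: →0(L), so W
L entries with 0 ≤ n ≤ 19: n = 0, 1, 4, 9, 14; that makes 5.

5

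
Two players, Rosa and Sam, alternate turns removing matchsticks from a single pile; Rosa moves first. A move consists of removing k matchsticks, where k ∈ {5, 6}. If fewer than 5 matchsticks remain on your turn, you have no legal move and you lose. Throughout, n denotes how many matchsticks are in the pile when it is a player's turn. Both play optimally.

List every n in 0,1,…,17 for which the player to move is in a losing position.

0, 1, 2, 3, 4, 11, 12, 13, 14, 15

Build the W/L table. Terminal = L. A non-terminal position is W if it has a move to some L; otherwise it is L.
n=0: no move → L
n=1: no move → L
n=2: no move → L
n=3: no move → L
n=4: no move → L
n=5: reaches L-position 0 → W
n=6: reaches L-position 1 → W
n=7: reaches L-position 2 → W
n=8: reaches L-position 3 → W
n=9: reaches L-position 4 → W
n=10: reaches L-position 4 → W
n=11: only reaches 6(W), 5(W), all W → L
n=12: only reaches 7(W), 6(W), all W → L
n=13: only reaches 8(W), 7(W), all W → L
n=14: only reaches 9(W), 8(W), all W → L
n=15: only reaches 10(W), 9(W), all W → L
n=16: reaches L-position 11 → W
n=17: reaches L-position 12 → W
Reading off the rows marked L gives the requested list; there are 10 such values of n.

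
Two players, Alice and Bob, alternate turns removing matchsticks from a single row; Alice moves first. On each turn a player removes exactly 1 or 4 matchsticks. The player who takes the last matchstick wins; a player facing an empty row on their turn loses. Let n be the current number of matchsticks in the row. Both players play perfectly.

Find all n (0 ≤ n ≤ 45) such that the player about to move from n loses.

0, 2, 5, 7, 10, 12, 15, 17, 20, 22, 25, 27, 30, 32, 35, 37, 40, 42, 45

Work bottom-up. With no move the player to move loses. Otherwise the position is W if at least one move leads to an L position for the opponent, and L if every move leads to a W.
n=0: no move → L
n=1: reaches L-position 0 → W
n=2: only reaches 1(W), which is W → L
n=3: reaches L-position 2 → W
n=4: reaches L-position 0 → W
n=5: only reaches 4(W), 1(W), all W → L
n=6: reaches L-position 5 → W
n=7: only reaches 6(W), 3(W), all W → L
n=8: reaches L-position 7 → W
n=9: reaches L-position 5 → W
n=10: only reaches 9(W), 6(W), all W → L
n=11: reaches L-position 10 → W
n=12: only reaches 11(W), 8(W), all W → L
n=13: reaches L-position 12 → W
n=14: reaches L-position 10 → W
n=15: only reaches 14(W), 11(W), all W → L
n=16: reaches L-position 15 → W
n=17: only reaches 16(W), 13(W), all W → L
n=18: reaches L-position 17 → W
n=19: reaches L-position 15 → W
n=20: only reaches 19(W), 16(W), all W → L
n=21: reaches L-position 20 → W
n=22: only reaches 21(W), 18(W), all W → L
n=23: reaches L-position 22 → W
n=24: reaches L-position 20 → W
n=25: only reaches 24(W), 21(W), all W → L
n=26: reaches L-position 25 → W
n=27: only reaches 26(W), 23(W), all W → L
n=28: reaches L-position 27 → W
n=29: reaches L-position 25 → W
n=30: only reaches 29(W), 26(W), all W → L
n=31: reaches L-position 30 → W
n=32: only reaches 31(W), 28(W), all W → L
n=33: reaches L-position 32 → W
n=34: reaches L-position 30 → W
n=35: only reaches 34(W), 31(W), all W → L
n=36: reaches L-position 35 → W
n=37: only reaches 36(W), 33(W), all W → L
n=38: reaches L-position 37 → W
n=39: reaches L-position 35 → W
n=40: only reaches 39(W), 36(W), all W → L
n=41: reaches L-position 40 → W
n=42: only reaches 41(W), 38(W), all W → L
n=43: reaches L-position 42 → W
n=44: reaches L-position 40 → W
n=45: only reaches 44(W), 41(W), all W → L
Reading off the rows marked L gives the requested list; there are 19 such values of n.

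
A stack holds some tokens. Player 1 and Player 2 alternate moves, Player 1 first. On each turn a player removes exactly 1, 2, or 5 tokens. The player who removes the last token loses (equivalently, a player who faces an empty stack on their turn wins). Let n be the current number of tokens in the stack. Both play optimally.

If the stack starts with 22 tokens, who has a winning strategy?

Label each position W (a win for the player to move) or L (a loss). A position with no legal move is W; any other position is W exactly when some move reaches an L, and L when every move reaches a W.
n=0: no move; the opponent has just taken the last token and therefore loses → W
n=1: only reaches 0(W), which is W → L
n=2: reaches L-position 1 → W
n=3: reaches L-position 1 → W
n=4: only reaches 3(W), 2(W), all W → L
n=5: reaches L-position 4 → W
n=6: reaches L-position 4 → W
n=7: only reaches 6(W), 5(W), 2(W), all W → L
n=8: reaches L-position 7 → W
n=9: reaches L-position 7 → W
n=10: only reaches 9(W), 8(W), 5(W), all W → L
n=11: reaches L-position 10 → W
n=12: reaches L-position 10 → W
n=13: only reaches 12(W), 11(W), 8(W), all W → L
n=14: reaches L-position 13 → W
n=15: reaches L-position 13 → W
n=16: only reaches 15(W), 14(W), 11(W), all W → L
n=17: reaches L-position 16 → W
n=18: reaches L-position 16 → W
n=19: only reaches 18(W), 17(W), 14(W), all W → L
n=20: reaches L-position 19 → W
n=21: reaches L-position 19 → W
n=22: only reaches 21(W), 20(W), 17(W), all W → L
Every move from 22 reaches a W position, so the mover loses.

Player 2 wins.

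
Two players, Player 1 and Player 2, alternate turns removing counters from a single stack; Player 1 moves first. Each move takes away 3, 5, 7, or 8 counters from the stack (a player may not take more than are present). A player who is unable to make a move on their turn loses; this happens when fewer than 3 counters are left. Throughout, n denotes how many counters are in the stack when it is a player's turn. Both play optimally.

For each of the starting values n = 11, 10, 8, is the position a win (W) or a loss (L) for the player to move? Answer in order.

11: L, 10: W, 8: W

Work bottom-up. With no move the player to move loses. Otherwise the position is W if at least one move leads to an L position for the opponent, and L if every move leads to a W.
n=0: no move → L
n=1: no move → L
n=2: no move → L
n=3: →0(L), so W
n=4: →1(L), so W
n=5: →2(L), so W
n=6: →1(L), so W
n=7: →2(L), so W
n=8: →1(L), so W
n=9: →2(L), so W
n=10: →2(L), so W
n=11: →8(W), 6(W), 4(W), 3(W) — all W, so L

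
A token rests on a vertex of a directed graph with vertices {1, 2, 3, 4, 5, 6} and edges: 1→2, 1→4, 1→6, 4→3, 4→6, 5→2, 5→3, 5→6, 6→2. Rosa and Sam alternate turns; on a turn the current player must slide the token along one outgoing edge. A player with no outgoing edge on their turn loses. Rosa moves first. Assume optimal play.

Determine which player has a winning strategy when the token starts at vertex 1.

Use the standard recursion: the mover loses at a terminal position; elsewhere, the mover wins exactly when some move hands the opponent an L position.
Every edge goes from a vertex to one that appears earlier in the order 3, 2, 6, 5, 4, 1, so processing vertices in that order labels each vertex after all of its successors.
3: no outgoing edge → L
2: no outgoing edge → L
6: →2(L), so W
5: →2(L), so W
4: →3(L), so W
1: →2(L), so W
The starting position 1 is W: Rosa should move to 2, handing over an L position.

Rosa wins.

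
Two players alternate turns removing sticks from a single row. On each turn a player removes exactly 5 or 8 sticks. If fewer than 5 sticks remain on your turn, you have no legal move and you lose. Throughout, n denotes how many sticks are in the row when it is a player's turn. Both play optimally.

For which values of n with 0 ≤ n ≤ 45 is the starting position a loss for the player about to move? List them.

Use the standard recursion: the mover loses at a terminal position; elsewhere, the mover wins exactly when some move hands the opponent an L position.
n=0: no move → L
n=1: no move → L
n=2: no move → L
n=3: no move → L
n=4: no move → L
n=5: reaches L-position 0 → W
n=6: reaches L-position 1 → W
n=7: reaches L-position 2 → W
n=8: reaches L-position 3 → W
n=9: reaches L-position 4 → W
n=10: reaches L-position 2 → W
n=11: reaches L-position 3 → W
n=12: reaches L-position 4 → W
n=13: only reaches 8(W), 5(W), all W → L
n=14: only reaches 9(W), 6(W), all W → L
n=15: only reaches 10(W), 7(W), all W → L
n=16: only reaches 11(W), 8(W), all W → L
n=17: only reaches 12(W), 9(W), all W → L
n=18: reaches L-position 13 → W
n=19: reaches L-position 14 → W
n=20: reaches L-position 15 → W
n=21: reaches L-position 16 → W
n=22: reaches L-position 17 → W
n=23: reaches L-position 15 → W
n=24: reaches L-position 16 → W
n=25: reaches L-position 17 → W
n=26: only reaches 21(W), 18(W), all W → L
n=27: only reaches 22(W), 19(W), all W → L
n=28: only reaches 23(W), 20(W), all W → L
n=29: only reaches 24(W), 21(W), all W → L
n=30: only reaches 25(W), 22(W), all W → L
n=31: reaches L-position 26 → W
n=32: reaches L-position 27 → W
n=33: reaches L-position 28 → W
n=34: reaches L-position 29 → W
n=35: reaches L-position 30 → W
n=36: reaches L-position 28 → W
n=37: reaches L-position 29 → W
n=38: reaches L-position 30 → W
n=39: only reaches 34(W), 31(W), all W → L
n=40: only reaches 35(W), 32(W), all W → L
n=41: only reaches 36(W), 33(W), all W → L
n=42: only reaches 37(W), 34(W), all W → L
n=43: only reaches 38(W), 35(W), all W → L
n=44: reaches L-position 39 → W
n=45: reaches L-position 40 → W
Reading off the rows marked L gives the requested list; there are 20 such values of n.

0, 1, 2, 3, 4, 13, 14, 15, 16, 17, 26, 27, 28, 29, 30, 39, 40, 41, 42, 43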